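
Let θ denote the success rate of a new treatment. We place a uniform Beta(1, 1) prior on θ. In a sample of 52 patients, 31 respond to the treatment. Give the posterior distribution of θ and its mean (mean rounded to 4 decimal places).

Observing 31 successes and 21 failures updates Beta(1, 1) by adding the success and failure counts to the two shape parameters: α = 1+31 = 32, β = 1+21 = 22.
E[θ | data] = 32/(32+22) = 0.5926.

Posterior: Beta(32, 22); mean ≈ 0.5926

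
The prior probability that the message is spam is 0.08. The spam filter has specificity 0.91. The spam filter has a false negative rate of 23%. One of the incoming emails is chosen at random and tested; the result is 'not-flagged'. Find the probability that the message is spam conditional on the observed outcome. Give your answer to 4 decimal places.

Let H be the event that the message is spam. P(H) = 0.08, so P(¬H) = 0.92. With E the 'not-flagged' result, P(E|H) = 0.23 and P(E|¬H) = 0.91.
P(E) = 0.23·0.08 + 0.91·0.92 = 0.018400 + 0.83720 = 0.85560.
By Bayes' theorem, P(H|E) = 0.018400 / 0.85560 = 0.0215.

P(H | E) ≈ 0.0215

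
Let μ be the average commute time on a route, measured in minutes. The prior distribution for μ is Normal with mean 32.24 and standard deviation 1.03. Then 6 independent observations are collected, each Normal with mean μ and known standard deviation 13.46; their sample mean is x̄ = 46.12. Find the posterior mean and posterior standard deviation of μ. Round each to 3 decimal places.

With known σ, the Normal prior is conjugate. Weight on the data is w = (n/σ²)/(n/σ² + 1/τ₀²) = 0.0331178/(0.0331178+0.942596) = 0.033942.
Posterior mean = w·x̄ + (1−w)·μ₀ = 0.033942·46.12 + 0.96606·32.24 = 32.711. Posterior variance = 1/(0.0331178+0.942596) = 1.02489, so SD = 1.012.

Posterior mean ≈ 32.711; posterior SD ≈ 1.012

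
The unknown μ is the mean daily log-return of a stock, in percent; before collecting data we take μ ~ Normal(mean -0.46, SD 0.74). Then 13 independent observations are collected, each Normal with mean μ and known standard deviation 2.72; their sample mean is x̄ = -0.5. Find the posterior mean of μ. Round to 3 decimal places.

Prior precision 1/τ₀² = 1/0.74² = 1.82615; data precision n/σ² = 13/2.72² = 1.75714.
Posterior precision = 1.82615 + 1.75714 = 3.58329.
Posterior mean = (1.82615·-0.46 + 1.75714·-0.5) / 3.58329 = -0.480.

Posterior mean ≈ -0.480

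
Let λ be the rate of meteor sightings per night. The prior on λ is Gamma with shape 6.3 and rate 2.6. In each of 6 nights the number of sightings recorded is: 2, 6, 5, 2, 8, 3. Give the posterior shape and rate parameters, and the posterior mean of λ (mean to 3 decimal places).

Total count ∑xᵢ = 26 over n = 6 nights.
Gamma is conjugate to the Poisson likelihood: posterior is Gamma(shape = 6.3+26 = 32.3, rate = 2.6+6 = 8.6).
E[λ | data] = 32.3/8.6 = 3.756.

Posterior: Gamma(shape=32.3, rate=8.6); mean ≈ 3.756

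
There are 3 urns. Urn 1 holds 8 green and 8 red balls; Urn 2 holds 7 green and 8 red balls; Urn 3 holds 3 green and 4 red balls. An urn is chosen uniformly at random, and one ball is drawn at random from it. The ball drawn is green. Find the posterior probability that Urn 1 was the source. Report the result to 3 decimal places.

Tabulate prior·likelihood by source: [1] prior 0.333333, lik 0.5, product 0.1667; [2] prior 0.333333, lik 0.4667, product 0.1556; [3] prior 0.333333, lik 0.4286, product 0.1429.
Normalizing constant = 0.46508; the posterior for Urn 1 is its product over the sum, 0.1667/0.46508 = 0.358.

Posterior probability ≈ 0.358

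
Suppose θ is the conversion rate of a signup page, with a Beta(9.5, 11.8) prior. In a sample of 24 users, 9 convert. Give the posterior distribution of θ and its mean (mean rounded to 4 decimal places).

Posterior: Beta(18.5, 26.8); mean ≈ 0.4084

The binomial likelihood is conjugate to the Beta prior: with 9 successes and 15 failures, the posterior is Beta(9.5+9, 11.8+15) = Beta(18.5, 26.8).
E[θ | data] = 18.5/(18.5+26.8) = 0.4084.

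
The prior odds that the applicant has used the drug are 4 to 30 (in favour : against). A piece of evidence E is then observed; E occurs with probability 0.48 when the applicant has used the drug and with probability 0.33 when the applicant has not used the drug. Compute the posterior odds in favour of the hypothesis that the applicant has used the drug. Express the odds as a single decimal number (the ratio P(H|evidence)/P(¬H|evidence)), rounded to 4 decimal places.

Posterior odds ≈ 0.1939

Prior odds = 4/30 = 0.13333. In log-odds, ln(0.13333) = -2.0149.
Add log likelihood ratio: ln(1.4545) = 0.37469.
Posterior log-odds = -1.6402, so posterior odds = exp(-1.6402) = 0.19394.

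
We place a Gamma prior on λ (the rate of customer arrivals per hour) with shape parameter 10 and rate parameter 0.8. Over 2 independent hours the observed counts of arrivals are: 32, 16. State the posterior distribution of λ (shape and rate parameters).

Total count ∑xᵢ = 48 over n = 2 hours.
Gamma is conjugate to the Poisson likelihood: posterior is Gamma(shape = 10+48 = 58, rate = 0.8+2 = 2.8).

Posterior: Gamma(shape=58, rate=2.8)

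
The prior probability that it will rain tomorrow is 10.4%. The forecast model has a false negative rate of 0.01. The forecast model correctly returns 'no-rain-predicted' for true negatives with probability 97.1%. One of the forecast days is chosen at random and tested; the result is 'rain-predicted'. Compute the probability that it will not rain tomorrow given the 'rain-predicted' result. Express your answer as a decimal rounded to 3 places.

P(¬H | E) ≈ 0.202

Let H be the event that it will rain tomorrow. P(H) = 0.104, so P(¬H) = 0.896. With E the 'rain-predicted' result, P(E|H) = 0.99 and P(E|¬H) = 0.029.
P(E) = 0.99·0.104 + 0.029·0.896 = 0.10296 + 0.025984 = 0.12894.
By Bayes' theorem, P(H|E) = 0.10296 / 0.12894 = 0.798. Hence P(¬H|E) = 1 − 0.798 = 0.202.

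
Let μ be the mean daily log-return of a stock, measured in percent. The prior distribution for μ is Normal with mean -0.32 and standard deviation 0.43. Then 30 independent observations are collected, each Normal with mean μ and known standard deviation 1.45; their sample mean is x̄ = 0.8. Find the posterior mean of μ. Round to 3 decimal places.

Posterior mean ≈ 0.492

Prior precision 1/τ₀² = 1/0.43² = 5.40833; data precision n/σ² = 30/1.45² = 14.2687.
Posterior precision = 5.40833 + 14.2687 = 19.6771.
Posterior mean = (5.40833·-0.32 + 14.2687·0.8) / 19.6771 = 0.492.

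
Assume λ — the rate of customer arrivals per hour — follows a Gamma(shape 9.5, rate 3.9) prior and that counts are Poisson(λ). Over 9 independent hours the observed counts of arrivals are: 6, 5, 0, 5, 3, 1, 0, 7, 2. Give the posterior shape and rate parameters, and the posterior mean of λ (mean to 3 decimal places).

Total count ∑xᵢ = 29 over n = 9 hours.
Gamma is conjugate to the Poisson likelihood: posterior is Gamma(shape = 9.5+29 = 38.5, rate = 3.9+9 = 12.9).
E[λ | data] = 38.5/12.9 = 2.984.

Posterior: Gamma(shape=38.5, rate=12.9); mean ≈ 2.984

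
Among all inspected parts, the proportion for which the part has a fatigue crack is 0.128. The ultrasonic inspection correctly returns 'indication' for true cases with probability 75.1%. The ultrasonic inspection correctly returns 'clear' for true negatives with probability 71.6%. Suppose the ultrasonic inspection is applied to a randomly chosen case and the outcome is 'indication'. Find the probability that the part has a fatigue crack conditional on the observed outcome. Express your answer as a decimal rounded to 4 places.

Write H for 'the part has a fatigue crack'. Prior odds H:¬H = 0.128/0.872 = 0.14679. For the 'indication' outcome, the likelihood ratio is 0.751/0.284 = 2.6444.
Posterior odds = 0.14679 × 2.6444 = 0.38816, so P(H|E) = 0.38816/(1+0.38816) = 0.2796.

P(H | E) ≈ 0.2796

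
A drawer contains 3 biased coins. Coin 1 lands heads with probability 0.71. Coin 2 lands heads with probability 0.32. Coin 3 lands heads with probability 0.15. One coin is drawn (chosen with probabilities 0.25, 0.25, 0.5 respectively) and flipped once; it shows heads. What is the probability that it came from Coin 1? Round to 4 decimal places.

P(heads|C1) = 0.71; P(heads|C2) = 0.32; P(heads|C3) = 0.15.
Prior × likelihood for each source: 0.25·0.71=0.1775, 0.25·0.32=0.08000, 0.5·0.15=0.07500. Summing gives P(heads) = 0.33250.
P(Coin 1 | heads) = 0.1775 / 0.33250 = 0.5338.

Posterior probability ≈ 0.5338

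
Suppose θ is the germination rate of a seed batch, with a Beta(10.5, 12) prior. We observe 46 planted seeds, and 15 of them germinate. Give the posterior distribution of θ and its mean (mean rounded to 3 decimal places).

Posterior: Beta(25.5, 43); mean ≈ 0.372

The binomial likelihood is conjugate to the Beta prior: with 15 successes and 31 failures, the posterior is Beta(10.5+15, 12+31) = Beta(25.5, 43).
E[θ | data] = 25.5/(25.5+43) = 0.372.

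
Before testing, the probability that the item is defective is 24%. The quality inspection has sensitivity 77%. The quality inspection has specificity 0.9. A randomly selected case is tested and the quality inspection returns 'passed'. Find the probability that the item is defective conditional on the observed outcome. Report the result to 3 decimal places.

Write H for 'the item is defective'. Prior odds H:¬H = 0.24/0.76 = 0.31579. For the 'passed' outcome, the likelihood ratio is 0.23/0.9 = 0.25556.
Posterior odds = 0.31579 × 0.25556 = 0.080702, so P(H|E) = 0.080702/(1+0.080702) = 0.075.

P(H | E) ≈ 0.075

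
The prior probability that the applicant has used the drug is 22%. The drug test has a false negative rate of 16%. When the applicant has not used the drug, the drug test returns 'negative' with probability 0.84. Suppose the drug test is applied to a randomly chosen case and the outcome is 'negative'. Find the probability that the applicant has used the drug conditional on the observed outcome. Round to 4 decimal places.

Write H for 'the applicant has used the drug'. Prior odds H:¬H = 0.22/0.78 = 0.28205. For the 'negative' outcome, the likelihood ratio is 0.16/0.84 = 0.19048.
Posterior odds = 0.28205 × 0.19048 = 0.053724, so P(H|E) = 0.053724/(1+0.053724) = 0.0510.

P(H | E) ≈ 0.0510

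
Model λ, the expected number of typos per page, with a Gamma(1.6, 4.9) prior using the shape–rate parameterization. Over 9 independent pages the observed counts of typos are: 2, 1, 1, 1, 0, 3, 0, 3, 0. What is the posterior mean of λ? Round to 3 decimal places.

The Poisson likelihood adds the total count to the shape and the number of exposure periods to the rate. Here ∑xᵢ = 11 and n = 9, so shape 1.6→12.6 and rate 4.9→13.9.
Posterior mean = shape/rate = 12.6/13.9 = 0.906.

Posterior mean ≈ 0.906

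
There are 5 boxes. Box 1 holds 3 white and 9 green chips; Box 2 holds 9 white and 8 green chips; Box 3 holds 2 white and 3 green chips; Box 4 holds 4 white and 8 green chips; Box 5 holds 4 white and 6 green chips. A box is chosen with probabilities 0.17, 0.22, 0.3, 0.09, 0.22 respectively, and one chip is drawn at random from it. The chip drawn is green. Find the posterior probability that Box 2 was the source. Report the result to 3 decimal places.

Tabulate prior·likelihood by source: [1] prior 0.17, lik 0.75, product 0.1275; [2] prior 0.22, lik 0.4706, product 0.1035; [3] prior 0.3, lik 0.6, product 0.1800; [4] prior 0.09, lik 0.6667, product 0.06000; [5] prior 0.22, lik 0.6, product 0.1320.
Normalizing constant = 0.60303; the posterior for Box 2 is its product over the sum, 0.1035/0.60303 = 0.172.

Posterior probability ≈ 0.172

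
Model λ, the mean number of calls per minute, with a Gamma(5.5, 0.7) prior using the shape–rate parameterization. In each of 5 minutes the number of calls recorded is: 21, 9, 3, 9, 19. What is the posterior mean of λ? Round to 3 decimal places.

Total count ∑xᵢ = 61 over n = 5 minutes.
Gamma is conjugate to the Poisson likelihood: posterior is Gamma(shape = 5.5+61 = 66.5, rate = 0.7+5 = 5.7).
E[λ | data] = 66.5/5.7 = 11.667.

Posterior mean ≈ 11.667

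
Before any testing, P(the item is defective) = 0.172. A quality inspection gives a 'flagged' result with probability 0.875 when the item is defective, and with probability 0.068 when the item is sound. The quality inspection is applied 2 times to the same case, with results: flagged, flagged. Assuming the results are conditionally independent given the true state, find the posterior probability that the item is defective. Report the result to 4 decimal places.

Posterior P(H) ≈ 0.9717

With H the event that the item is defective, the joint likelihood of the observed sequence is P(data|H) = 0.875·0.875 = 0.76562 and P(data|¬H) = 0.068·0.068 = 0.0046240.
Bayes: P(H|data) = 0.172·0.76562 / (0.172·0.76562 + 0.828·0.0046240) = 0.13169/0.13552 = 0.9717.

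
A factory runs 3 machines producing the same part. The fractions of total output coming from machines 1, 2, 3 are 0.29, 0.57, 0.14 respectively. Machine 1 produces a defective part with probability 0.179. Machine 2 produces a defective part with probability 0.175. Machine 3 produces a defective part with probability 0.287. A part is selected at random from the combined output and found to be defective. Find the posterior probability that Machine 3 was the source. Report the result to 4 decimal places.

Tabulate prior·likelihood by source: [1] prior 0.29, lik 0.179, product 0.05191; [2] prior 0.57, lik 0.175, product 0.09975; [3] prior 0.14, lik 0.287, product 0.04018.
Normalizing constant = 0.19184; the posterior for Machine 3 is its product over the sum, 0.04018/0.19184 = 0.2094.

Posterior probability ≈ 0.2094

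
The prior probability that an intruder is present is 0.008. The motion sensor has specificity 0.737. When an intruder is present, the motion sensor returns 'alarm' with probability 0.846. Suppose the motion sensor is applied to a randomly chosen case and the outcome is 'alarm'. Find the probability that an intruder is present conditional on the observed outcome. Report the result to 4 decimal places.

P(H | E) ≈ 0.0253

Write H for 'an intruder is present'. Prior odds H:¬H = 0.008/0.992 = 0.0080645. For the 'alarm' outcome, the likelihood ratio is 0.846/0.263 = 3.2167.
Posterior odds = 0.0080645 × 3.2167 = 0.025941, so P(H|E) = 0.025941/(1+0.025941) = 0.0253.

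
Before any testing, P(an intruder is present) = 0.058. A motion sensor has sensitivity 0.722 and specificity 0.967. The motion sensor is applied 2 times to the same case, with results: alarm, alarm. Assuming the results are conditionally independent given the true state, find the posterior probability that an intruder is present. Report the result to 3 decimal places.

With H the event that an intruder is present, the joint likelihood of the observed sequence is P(data|H) = 0.722·0.722 = 0.52128 and P(data|¬H) = 0.033·0.033 = 0.0010890.
Bayes: P(H|data) = 0.058·0.52128 / (0.058·0.52128 + 0.942·0.0010890) = 0.030234/0.031260 = 0.9672.

Posterior P(H) ≈ 0.967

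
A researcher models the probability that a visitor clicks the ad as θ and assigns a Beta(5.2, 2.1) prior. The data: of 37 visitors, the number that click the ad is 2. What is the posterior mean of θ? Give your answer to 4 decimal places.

Posterior mean ≈ 0.1625

Observing 2 successes and 35 failures updates Beta(5.2, 2.1) by adding the success and failure counts to the two shape parameters: α = 5.2+2 = 7.2, β = 2.1+35 = 37.1.
Posterior mean = α/(α+β) = 7.2/44.3 = 0.1625.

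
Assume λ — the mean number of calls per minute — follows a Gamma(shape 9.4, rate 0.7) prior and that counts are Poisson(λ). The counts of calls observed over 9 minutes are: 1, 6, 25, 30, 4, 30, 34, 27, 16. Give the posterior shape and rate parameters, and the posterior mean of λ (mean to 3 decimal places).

The Poisson likelihood adds the total count to the shape and the number of exposure periods to the rate. Here ∑xᵢ = 173 and n = 9, so shape 9.4→182.4 and rate 0.7→9.7.
E[λ | data] = 182.4/9.7 = 18.804.

Posterior: Gamma(shape=182.4, rate=9.7); mean ≈ 18.804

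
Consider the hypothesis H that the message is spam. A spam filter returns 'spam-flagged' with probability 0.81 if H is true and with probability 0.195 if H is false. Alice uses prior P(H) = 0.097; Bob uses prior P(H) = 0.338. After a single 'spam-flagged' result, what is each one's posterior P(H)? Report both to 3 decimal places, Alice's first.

P('+'|H) = 0.81, P('+'|¬H) = 0.195.
Alice: numerator 0.81·0.097 = 0.078570; evidence = 0.078570+0.195·0.903 = 0.25466; posterior = 0.309.
Bob: numerator 0.81·0.338 = 0.27378; evidence = 0.27378+0.195·0.662 = 0.40287; posterior = 0.680.

Alice: 0.309; Bob: 0.680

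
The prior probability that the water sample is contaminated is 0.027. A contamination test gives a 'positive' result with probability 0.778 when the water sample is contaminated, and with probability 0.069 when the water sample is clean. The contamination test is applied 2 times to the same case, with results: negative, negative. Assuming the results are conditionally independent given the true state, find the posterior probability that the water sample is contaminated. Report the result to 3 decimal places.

Posterior P(H) ≈ 0.002

Let H be the event that the water sample is contaminated; start with P(H) = 0.027. P('positive'|H) = 0.778, P('positive'|¬H) = 0.069.
Update on result 1 ('negative'): P(H) ← 0.222·0.0270 / (0.222·0.0270 + 0.931·0.9730) = 0.0059940/0.91186 = 0.0066.
Update on result 2 ('negative'): P(H) ← 0.222·0.0066 / (0.222·0.0066 + 0.931·0.9934) = 0.0014593/0.92634 = 0.0016.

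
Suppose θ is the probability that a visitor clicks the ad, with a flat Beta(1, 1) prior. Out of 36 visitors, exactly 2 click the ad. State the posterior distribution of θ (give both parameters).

Observing 2 successes and 34 failures updates Beta(1, 1) by adding the success and failure counts to the two shape parameters: α = 1+2 = 3, β = 1+34 = 35.

Posterior: Beta(3, 35)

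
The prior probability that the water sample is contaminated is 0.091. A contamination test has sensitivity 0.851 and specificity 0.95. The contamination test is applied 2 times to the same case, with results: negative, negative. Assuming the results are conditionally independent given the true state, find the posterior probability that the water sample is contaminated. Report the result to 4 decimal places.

Let H be the event that the water sample is contaminated; start with P(H) = 0.091. P('positive'|H) = 0.851, P('positive'|¬H) = 0.05.
Update on result 1 ('negative'): P(H) ← 0.149·0.0910 / (0.149·0.0910 + 0.95·0.9090) = 0.013559/0.87711 = 0.0155.
Update on result 2 ('negative'): P(H) ← 0.149·0.0155 / (0.149·0.0155 + 0.95·0.9845) = 0.0023034/0.93762 = 0.0025.

Posterior P(H) ≈ 0.0025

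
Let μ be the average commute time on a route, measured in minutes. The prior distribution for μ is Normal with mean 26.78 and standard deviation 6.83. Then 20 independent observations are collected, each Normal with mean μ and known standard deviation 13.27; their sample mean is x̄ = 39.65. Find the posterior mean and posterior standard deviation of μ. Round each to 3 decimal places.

Posterior mean ≈ 37.607; posterior SD ≈ 2.722

With known σ, the Normal prior is conjugate. Weight on the data is w = (n/σ²)/(n/σ² + 1/τ₀²) = 0.113576/(0.113576+0.0214367) = 0.84122.
Posterior mean = w·x̄ + (1−w)·μ₀ = 0.84122·39.65 + 0.15878·26.78 = 37.607. Posterior variance = 1/(0.113576+0.0214367) = 7.40669, so SD = 2.722.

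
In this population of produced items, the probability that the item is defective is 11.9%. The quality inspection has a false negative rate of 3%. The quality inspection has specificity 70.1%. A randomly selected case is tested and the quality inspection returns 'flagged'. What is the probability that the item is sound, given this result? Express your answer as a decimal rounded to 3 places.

P(¬H | E) ≈ 0.695

Let H be the event that the item is defective. P(H) = 0.119, so P(¬H) = 0.881. With E the 'flagged' result, P(E|H) = 0.97 and P(E|¬H) = 0.299.
P(E) = 0.97·0.119 + 0.299·0.881 = 0.11543 + 0.26342 = 0.37885.
By Bayes' theorem, P(H|E) = 0.11543 / 0.37885 = 0.305. Hence P(¬H|E) = 1 − 0.305 = 0.695.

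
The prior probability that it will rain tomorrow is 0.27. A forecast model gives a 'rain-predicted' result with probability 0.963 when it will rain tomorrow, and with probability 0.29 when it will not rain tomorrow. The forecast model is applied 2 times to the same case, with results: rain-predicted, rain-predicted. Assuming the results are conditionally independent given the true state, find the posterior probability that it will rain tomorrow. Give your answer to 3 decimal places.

Posterior P(H) ≈ 0.803

With H the event that it will rain tomorrow, the joint likelihood of the observed sequence is P(data|H) = 0.963·0.963 = 0.92737 and P(data|¬H) = 0.29·0.29 = 0.084100.
Bayes: P(H|data) = 0.27·0.92737 / (0.27·0.92737 + 0.73·0.084100) = 0.25039/0.31178 = 0.8031.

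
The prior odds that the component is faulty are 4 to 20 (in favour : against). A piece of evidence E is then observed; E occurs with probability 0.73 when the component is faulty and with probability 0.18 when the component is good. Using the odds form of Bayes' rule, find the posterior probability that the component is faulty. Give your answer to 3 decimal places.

Posterior probability ≈ 0.448

Prior odds = 4/20 = 0.20000.
Likelihood ratio for E = 0.73/0.18 = 4.0556.
Posterior odds = prior odds × LR = 0.81111.
Posterior probability = odds/(1+odds) = 0.81111/1.8111 = 0.448.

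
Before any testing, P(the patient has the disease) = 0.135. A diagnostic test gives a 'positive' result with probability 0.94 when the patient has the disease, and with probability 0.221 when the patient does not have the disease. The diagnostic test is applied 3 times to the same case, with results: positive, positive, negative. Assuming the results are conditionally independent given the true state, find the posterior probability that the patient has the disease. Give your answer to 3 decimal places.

Posterior P(H) ≈ 0.179

Let H be the event that the patient has the disease; start with P(H) = 0.135. P('positive'|H) = 0.94, P('positive'|¬H) = 0.221.
Update on result 1 ('positive'): P(H) ← 0.94·0.1350 / (0.94·0.1350 + 0.221·0.8650) = 0.12690/0.31807 = 0.3990.
Update on result 2 ('positive'): P(H) ← 0.94·0.3990 / (0.94·0.3990 + 0.221·0.6010) = 0.37504/0.50786 = 0.7385.
Update on result 3 ('negative'): P(H) ← 0.06·0.7385 / (0.06·0.7385 + 0.779·0.2615) = 0.044308/0.24805 = 0.1786.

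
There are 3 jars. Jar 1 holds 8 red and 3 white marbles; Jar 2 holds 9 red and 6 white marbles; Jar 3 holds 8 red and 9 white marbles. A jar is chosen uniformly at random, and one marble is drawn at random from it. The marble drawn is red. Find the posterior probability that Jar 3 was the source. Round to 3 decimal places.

Posterior probability ≈ 0.262

Tabulate prior·likelihood by source: [1] prior 0.333333, lik 0.7273, product 0.2424; [2] prior 0.333333, lik 0.6, product 0.2000; [3] prior 0.333333, lik 0.4706, product 0.1569.
Normalizing constant = 0.59929; the posterior for Jar 3 is its product over the sum, 0.1569/0.59929 = 0.262.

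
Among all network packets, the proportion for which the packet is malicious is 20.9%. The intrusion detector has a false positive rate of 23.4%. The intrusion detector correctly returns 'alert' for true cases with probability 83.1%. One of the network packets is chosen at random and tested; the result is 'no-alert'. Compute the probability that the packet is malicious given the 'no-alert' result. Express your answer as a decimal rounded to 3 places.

Let H be the event that the packet is malicious. P(H) = 0.209, so P(¬H) = 0.791. With E the 'no-alert' result, P(E|H) = 0.169 and P(E|¬H) = 0.766.
P(E) = 0.169·0.209 + 0.766·0.791 = 0.035321 + 0.60591 = 0.64123.
By Bayes' theorem, P(H|E) = 0.035321 / 0.64123 = 0.055.

P(H | E) ≈ 0.055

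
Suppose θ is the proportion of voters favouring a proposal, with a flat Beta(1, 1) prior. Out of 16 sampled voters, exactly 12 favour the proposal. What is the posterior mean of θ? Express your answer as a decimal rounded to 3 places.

The binomial likelihood is conjugate to the Beta prior: with 12 successes and 4 failures, the posterior is Beta(1+12, 1+4) = Beta(13, 5).
E[θ | data] = 13/(13+5) = 0.722.

Posterior mean ≈ 0.722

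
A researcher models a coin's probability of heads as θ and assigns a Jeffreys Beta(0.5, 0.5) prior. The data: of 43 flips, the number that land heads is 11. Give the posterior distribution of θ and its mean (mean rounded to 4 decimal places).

The binomial likelihood is conjugate to the Beta prior: with 11 successes and 32 failures, the posterior is Beta(0.5+11, 0.5+32) = Beta(11.5, 32.5).
E[θ | data] = 11.5/(11.5+32.5) = 0.2614.

Posterior: Beta(11.5, 32.5); mean ≈ 0.2614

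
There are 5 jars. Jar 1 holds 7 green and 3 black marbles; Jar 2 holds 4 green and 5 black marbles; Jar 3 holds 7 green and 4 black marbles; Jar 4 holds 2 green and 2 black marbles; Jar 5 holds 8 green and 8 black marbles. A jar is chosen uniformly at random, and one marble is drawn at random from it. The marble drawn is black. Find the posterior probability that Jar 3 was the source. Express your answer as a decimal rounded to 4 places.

Tabulate prior·likelihood by source: [1] prior 0.2, lik 0.3, product 0.06000; [2] prior 0.2, lik 0.5556, product 0.1111; [3] prior 0.2, lik 0.3636, product 0.07273; [4] prior 0.2, lik 0.5, product 0.1000; [5] prior 0.2, lik 0.5, product 0.1000.
Normalizing constant = 0.44384; the posterior for Jar 3 is its product over the sum, 0.07273/0.44384 = 0.1639.

Posterior probability ≈ 0.1639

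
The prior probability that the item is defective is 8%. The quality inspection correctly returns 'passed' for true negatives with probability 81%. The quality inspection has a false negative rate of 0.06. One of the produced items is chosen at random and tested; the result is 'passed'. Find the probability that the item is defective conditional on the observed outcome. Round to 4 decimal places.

P(H | E) ≈ 0.0064

Write H for 'the item is defective'. Prior odds H:¬H = 0.08/0.92 = 0.086957. For the 'passed' outcome, the likelihood ratio is 0.06/0.81 = 0.074074.
Posterior odds = 0.086957 × 0.074074 = 0.0064412, so P(H|E) = 0.0064412/(1+0.0064412) = 0.0064.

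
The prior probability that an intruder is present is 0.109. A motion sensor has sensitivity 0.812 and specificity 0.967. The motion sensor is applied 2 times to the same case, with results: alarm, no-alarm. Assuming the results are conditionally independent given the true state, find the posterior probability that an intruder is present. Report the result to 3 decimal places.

Posterior P(H) ≈ 0.369

With H the event that an intruder is present, the joint likelihood of the observed sequence is P(data|H) = 0.812·0.188 = 0.15266 and P(data|¬H) = 0.033·0.967 = 0.031911.
Bayes: P(H|data) = 0.109·0.15266 / (0.109·0.15266 + 0.891·0.031911) = 0.016640/0.045072 = 0.3692.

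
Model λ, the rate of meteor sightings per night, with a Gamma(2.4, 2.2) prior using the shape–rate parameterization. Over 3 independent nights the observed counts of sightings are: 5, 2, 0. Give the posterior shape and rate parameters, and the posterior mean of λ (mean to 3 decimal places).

The Poisson likelihood adds the total count to the shape and the number of exposure periods to the rate. Here ∑xᵢ = 7 and n = 3, so shape 2.4→9.4 and rate 2.2→5.2.
E[λ | data] = 9.4/5.2 = 1.808.

Posterior: Gamma(shape=9.4, rate=5.2); mean ≈ 1.808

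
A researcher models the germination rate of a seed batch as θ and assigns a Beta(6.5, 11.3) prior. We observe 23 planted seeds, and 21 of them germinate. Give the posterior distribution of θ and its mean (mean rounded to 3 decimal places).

The binomial likelihood is conjugate to the Beta prior: with 21 successes and 2 failures, the posterior is Beta(6.5+21, 11.3+2) = Beta(27.5, 13.3).
Posterior mean = α/(α+β) = 27.5/40.8 = 0.674.

Posterior: Beta(27.5, 13.3); mean ≈ 0.674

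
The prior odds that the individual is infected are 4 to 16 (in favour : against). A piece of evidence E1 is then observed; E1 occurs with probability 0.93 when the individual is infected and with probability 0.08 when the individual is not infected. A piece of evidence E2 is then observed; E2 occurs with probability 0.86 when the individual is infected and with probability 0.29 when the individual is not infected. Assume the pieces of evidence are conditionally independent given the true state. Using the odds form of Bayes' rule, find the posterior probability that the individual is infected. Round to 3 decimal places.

Prior odds = 4/16 = 0.25000. In log-odds, ln(0.25000) = -1.3863.
Add log likelihood ratios: ln(11.625) + ln(2.9655) = 3.5402.
Posterior log-odds = 2.1539, so posterior odds = exp(2.1539) = 8.6185. Converting, P(H|E) = 8.6185/9.6185 = 0.896.

Posterior probability ≈ 0.896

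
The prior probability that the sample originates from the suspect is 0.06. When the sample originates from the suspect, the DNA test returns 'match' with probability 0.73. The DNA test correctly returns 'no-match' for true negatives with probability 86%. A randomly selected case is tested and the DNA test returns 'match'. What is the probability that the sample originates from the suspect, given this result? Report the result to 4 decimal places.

Let H be the event that the sample originates from the suspect. P(H) = 0.06, so P(¬H) = 0.94. With E the 'match' result, P(E|H) = 0.73 and P(E|¬H) = 0.14.
P(E) = 0.73·0.06 + 0.14·0.94 = 0.043800 + 0.13160 = 0.17540.
By Bayes' theorem, P(H|E) = 0.043800 / 0.17540 = 0.2497.

P(H | E) ≈ 0.2497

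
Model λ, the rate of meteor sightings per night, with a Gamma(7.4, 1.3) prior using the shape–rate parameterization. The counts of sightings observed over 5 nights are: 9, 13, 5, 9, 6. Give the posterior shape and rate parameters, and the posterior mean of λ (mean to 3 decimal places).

Total count ∑xᵢ = 42 over n = 5 nights.
Gamma is conjugate to the Poisson likelihood: posterior is Gamma(shape = 7.4+42 = 49.4, rate = 1.3+5 = 6.3).
Posterior mean = shape/rate = 49.4/6.3 = 7.841.

Posterior: Gamma(shape=49.4, rate=6.3); mean ≈ 7.841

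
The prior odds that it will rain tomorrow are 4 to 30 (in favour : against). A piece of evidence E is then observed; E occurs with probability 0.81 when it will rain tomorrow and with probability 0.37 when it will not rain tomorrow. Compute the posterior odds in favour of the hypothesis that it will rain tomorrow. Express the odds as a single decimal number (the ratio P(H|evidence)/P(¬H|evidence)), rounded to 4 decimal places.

Posterior odds ≈ 0.2919

Prior odds = 4/30 = 0.13333. In log-odds, ln(0.13333) = -2.0149.
Add log likelihood ratio: ln(2.1892) = 0.78353.
Posterior log-odds = -1.2314, so posterior odds = exp(-1.2314) = 0.29189.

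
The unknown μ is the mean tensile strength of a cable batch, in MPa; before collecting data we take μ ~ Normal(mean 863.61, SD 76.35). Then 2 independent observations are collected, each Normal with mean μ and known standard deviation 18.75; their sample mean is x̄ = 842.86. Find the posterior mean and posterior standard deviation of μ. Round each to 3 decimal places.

Posterior mean ≈ 843.467; posterior SD ≈ 13.063

With known σ, the Normal prior is conjugate. Weight on the data is w = (n/σ²)/(n/σ² + 1/τ₀²) = 0.00568889/(0.00568889+0.00017155) = 0.97073.
Posterior mean = w·x̄ + (1−w)·μ₀ = 0.97073·842.86 + 0.029272·863.61 = 843.467. Posterior variance = 1/(0.00568889+0.00017155) = 170.636, so SD = 13.063.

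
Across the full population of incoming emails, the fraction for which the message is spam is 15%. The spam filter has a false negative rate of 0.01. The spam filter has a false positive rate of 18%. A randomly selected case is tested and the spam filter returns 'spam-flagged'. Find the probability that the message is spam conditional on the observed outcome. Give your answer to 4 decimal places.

P(H | E) ≈ 0.4925

Let H be the event that the message is spam. P(H) = 0.15, so P(¬H) = 0.85. With E the 'spam-flagged' result, P(E|H) = 0.99 and P(E|¬H) = 0.18.
P(E) = 0.99·0.15 + 0.18·0.85 = 0.14850 + 0.15300 = 0.30150.
By Bayes' theorem, P(H|E) = 0.14850 / 0.30150 = 0.4925.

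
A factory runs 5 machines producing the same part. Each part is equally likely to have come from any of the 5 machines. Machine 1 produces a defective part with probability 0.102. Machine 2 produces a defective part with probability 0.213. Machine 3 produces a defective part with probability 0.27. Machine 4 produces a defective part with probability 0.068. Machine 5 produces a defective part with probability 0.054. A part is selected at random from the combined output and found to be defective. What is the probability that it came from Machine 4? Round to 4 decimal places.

P(defective|M1) = 0.102; P(defective|M2) = 0.213; P(defective|M3) = 0.27; P(defective|M4) = 0.068; P(defective|M5) = 0.054.
Prior × likelihood for each source: 0.2·0.102=0.02040, 0.2·0.213=0.04260, 0.2·0.27=0.05400, 0.2·0.068=0.01360, 0.2·0.054=0.01080. Summing gives P(defective) = 0.14140.
P(Machine 4 | defective) = 0.01360 / 0.14140 = 0.0962.

Posterior probability ≈ 0.0962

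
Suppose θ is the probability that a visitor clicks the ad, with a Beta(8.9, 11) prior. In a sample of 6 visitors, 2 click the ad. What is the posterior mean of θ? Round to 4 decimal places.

Observing 2 successes and 4 failures updates Beta(8.9, 11) by adding the success and failure counts to the two shape parameters: α = 8.9+2 = 10.9, β = 11+4 = 15.
E[θ | data] = 10.9/(10.9+15) = 0.4208.

Posterior mean ≈ 0.4208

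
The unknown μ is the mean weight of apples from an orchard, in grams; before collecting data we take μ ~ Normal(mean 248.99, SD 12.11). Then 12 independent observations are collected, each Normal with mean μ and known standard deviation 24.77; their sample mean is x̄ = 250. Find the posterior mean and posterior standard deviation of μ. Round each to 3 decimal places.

With known σ, the Normal prior is conjugate. Weight on the data is w = (n/σ²)/(n/σ² + 1/τ₀²) = 0.0195582/(0.0195582+0.00681886) = 0.74149.
Posterior mean = w·x̄ + (1−w)·μ₀ = 0.74149·250 + 0.25851·248.99 = 249.739. Posterior variance = 1/(0.0195582+0.00681886) = 37.9117, so SD = 6.157.

Posterior mean ≈ 249.739; posterior SD ≈ 6.157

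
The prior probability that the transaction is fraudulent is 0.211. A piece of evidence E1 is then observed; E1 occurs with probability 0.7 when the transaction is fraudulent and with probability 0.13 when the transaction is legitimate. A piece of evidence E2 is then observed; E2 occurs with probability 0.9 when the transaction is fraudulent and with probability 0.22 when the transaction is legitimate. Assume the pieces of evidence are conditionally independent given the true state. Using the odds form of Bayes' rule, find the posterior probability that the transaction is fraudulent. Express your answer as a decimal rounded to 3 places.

Prior odds = 0.211/(1−0.211) = 0.26743. In log-odds, ln(0.26743) = -1.3189.
Add log likelihood ratios: ln(5.3846) + ln(4.0909) = 3.0923.
Posterior log-odds = 1.7734, so posterior odds = exp(1.7734) = 5.8909. Converting, P(H|E) = 5.8909/6.8909 = 0.855.

Posterior probability ≈ 0.855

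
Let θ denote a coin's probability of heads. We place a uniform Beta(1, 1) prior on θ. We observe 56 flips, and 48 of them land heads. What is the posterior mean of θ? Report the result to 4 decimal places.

Posterior mean ≈ 0.8448

The binomial likelihood is conjugate to the Beta prior: with 48 successes and 8 failures, the posterior is Beta(1+48, 1+8) = Beta(49, 9).
Posterior mean = α/(α+β) = 49/58 = 0.8448.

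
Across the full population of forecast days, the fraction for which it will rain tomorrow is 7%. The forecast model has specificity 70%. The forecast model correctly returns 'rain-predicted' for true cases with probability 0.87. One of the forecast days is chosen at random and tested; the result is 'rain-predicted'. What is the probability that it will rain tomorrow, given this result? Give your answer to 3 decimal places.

P(H | E) ≈ 0.179

Let H be the event that it will rain tomorrow. P(H) = 0.07, so P(¬H) = 0.93. With E the 'rain-predicted' result, P(E|H) = 0.87 and P(E|¬H) = 0.3.
P(E) = 0.87·0.07 + 0.3·0.93 = 0.060900 + 0.27900 = 0.33990.
By Bayes' theorem, P(H|E) = 0.060900 / 0.33990 = 0.179.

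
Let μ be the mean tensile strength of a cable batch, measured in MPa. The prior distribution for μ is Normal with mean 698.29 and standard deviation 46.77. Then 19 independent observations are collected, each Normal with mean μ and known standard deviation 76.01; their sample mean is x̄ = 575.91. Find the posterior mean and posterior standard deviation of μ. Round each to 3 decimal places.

Posterior mean ≈ 590.846; posterior SD ≈ 16.339

With known σ, the Normal prior is conjugate. Weight on the data is w = (n/σ²)/(n/σ² + 1/τ₀²) = 0.00328861/(0.00328861+0.00045716) = 0.87795.
Posterior mean = w·x̄ + (1−w)·μ₀ = 0.87795·575.91 + 0.12205·698.29 = 590.846. Posterior variance = 1/(0.00328861+0.00045716) = 266.968, so SD = 16.339.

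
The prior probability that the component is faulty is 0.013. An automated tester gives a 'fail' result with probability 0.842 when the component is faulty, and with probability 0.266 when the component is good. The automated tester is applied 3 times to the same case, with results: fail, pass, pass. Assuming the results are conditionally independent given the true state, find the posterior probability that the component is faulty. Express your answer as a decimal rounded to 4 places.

Posterior P(H) ≈ 0.0019

Let H be the event that the component is faulty; start with P(H) = 0.013. P('fail'|H) = 0.842, P('fail'|¬H) = 0.266.
Update on result 1 ('fail'): P(H) ← 0.842·0.0130 / (0.842·0.0130 + 0.266·0.9870) = 0.010946/0.27349 = 0.0400.
Update on result 2 ('pass'): P(H) ← 0.158·0.0400 / (0.158·0.0400 + 0.734·0.9600) = 0.0063237/0.71095 = 0.0089.
Update on result 3 ('pass'): P(H) ← 0.158·0.0089 / (0.158·0.0089 + 0.734·0.9911) = 0.0014054/0.72888 = 0.0019.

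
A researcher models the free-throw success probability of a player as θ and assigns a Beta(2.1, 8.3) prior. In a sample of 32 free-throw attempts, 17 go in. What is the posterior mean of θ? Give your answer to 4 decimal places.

The binomial likelihood is conjugate to the Beta prior: with 17 successes and 15 failures, the posterior is Beta(2.1+17, 8.3+15) = Beta(19.1, 23.3).
Posterior mean = α/(α+β) = 19.1/42.4 = 0.4505.

Posterior mean ≈ 0.4505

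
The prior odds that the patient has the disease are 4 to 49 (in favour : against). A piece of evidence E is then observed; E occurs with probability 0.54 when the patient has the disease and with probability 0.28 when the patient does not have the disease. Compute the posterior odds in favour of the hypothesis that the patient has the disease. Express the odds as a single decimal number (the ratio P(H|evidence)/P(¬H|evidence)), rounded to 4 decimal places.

Prior odds = 4/49 = 0.081633. In log-odds, ln(0.081633) = -2.5055.
Add log likelihood ratio: ln(1.9286) = 0.65678.
Posterior log-odds = -1.8487, so posterior odds = exp(-1.8487) = 0.15743.

Posterior odds ≈ 0.1574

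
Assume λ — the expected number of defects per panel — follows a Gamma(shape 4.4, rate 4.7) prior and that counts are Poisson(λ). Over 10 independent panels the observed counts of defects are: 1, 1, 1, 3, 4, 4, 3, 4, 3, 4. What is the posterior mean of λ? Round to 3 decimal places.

Posterior mean ≈ 2.204

The Poisson likelihood adds the total count to the shape and the number of exposure periods to the rate. Here ∑xᵢ = 28 and n = 10, so shape 4.4→32.4 and rate 4.7→14.7.
E[λ | data] = 32.4/14.7 = 2.204.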